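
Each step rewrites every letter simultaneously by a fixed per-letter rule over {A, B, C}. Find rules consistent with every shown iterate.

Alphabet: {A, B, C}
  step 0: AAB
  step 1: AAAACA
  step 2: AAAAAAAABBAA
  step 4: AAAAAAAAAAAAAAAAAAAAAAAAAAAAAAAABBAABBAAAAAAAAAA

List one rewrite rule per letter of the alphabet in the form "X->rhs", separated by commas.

A->AA, B->CA, C->BB

  step 1 ⇒ step 2: AAAACA ⇒ AA·AA·AA·AA·BB·AA
    A ↦ AA
    C ↦ BB
  step 0 ⇒ step 1: AAB ⇒ AA·AA·CA
    B ↦ CA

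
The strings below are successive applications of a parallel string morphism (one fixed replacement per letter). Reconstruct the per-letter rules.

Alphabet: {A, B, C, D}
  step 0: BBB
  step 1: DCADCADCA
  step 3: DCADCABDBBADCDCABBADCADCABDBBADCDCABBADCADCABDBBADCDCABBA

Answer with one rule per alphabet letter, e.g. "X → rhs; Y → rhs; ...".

  step 0 ⇒ step 1: BBB ⇒ DCA·DCA·DCA
    B ↦ DCA
    A ↦ BD  (constrained at step 1)
    C ↦ DC  (constrained at step 1)
    D ↦ BBA  (constrained at step 1)

A->BD, B->DCA, C->DC, D->BBA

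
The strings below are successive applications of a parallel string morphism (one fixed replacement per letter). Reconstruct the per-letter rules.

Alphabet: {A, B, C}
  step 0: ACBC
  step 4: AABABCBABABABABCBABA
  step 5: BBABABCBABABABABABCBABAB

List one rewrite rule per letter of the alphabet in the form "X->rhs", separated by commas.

A->B, B->A, C->BCB

  step 4 ⇒ step 5: AABABCBABABABABCBABA ⇒ B·B·A·B·A·BCB·A·B·A·B·A·B·A·B·A·BCB·A·B·A·B
    A ↦ B
    B ↦ A
    C ↦ BCB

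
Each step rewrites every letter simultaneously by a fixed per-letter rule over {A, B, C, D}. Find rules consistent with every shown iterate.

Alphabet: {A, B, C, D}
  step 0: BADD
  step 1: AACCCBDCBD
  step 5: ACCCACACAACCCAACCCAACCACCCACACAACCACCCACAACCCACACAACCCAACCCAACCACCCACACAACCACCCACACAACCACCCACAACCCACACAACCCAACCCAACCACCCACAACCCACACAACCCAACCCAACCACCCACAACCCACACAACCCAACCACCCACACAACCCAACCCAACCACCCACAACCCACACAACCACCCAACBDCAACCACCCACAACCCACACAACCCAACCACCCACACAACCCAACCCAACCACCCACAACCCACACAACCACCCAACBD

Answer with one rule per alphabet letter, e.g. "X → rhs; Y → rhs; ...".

A->ACC, B->A, C->CA, D->CBD

  step 0 ⇒ step 1: BADD ⇒ A·ACC·CBD·CBD
    A ↦ ACC
    B ↦ A
    D ↦ CBD
    C ↦ CA  (constrained at step 1)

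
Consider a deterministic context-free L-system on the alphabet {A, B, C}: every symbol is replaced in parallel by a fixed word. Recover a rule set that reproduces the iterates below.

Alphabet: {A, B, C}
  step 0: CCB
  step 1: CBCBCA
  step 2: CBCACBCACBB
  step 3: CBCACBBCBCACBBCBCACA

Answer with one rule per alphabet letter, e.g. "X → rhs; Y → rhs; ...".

A->B, B->CA, C->CB

  step 2 ⇒ step 3: CBCACBCACBB ⇒ CB·CA·CB·B·CB·CA·CB·B·CB·CA·CA
    A ↦ B
    B ↦ CA
    C ↦ CB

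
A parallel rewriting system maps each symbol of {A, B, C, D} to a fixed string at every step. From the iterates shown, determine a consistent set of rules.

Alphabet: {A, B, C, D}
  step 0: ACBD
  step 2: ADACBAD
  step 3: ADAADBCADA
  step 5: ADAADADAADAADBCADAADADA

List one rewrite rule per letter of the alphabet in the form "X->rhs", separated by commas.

A->AD, B->C, C->B, D->A

  step 2 ⇒ step 3: ADACBAD ⇒ AD·A·AD·B·C·AD·A
    A ↦ AD
    B ↦ C
    C ↦ B
    D ↦ A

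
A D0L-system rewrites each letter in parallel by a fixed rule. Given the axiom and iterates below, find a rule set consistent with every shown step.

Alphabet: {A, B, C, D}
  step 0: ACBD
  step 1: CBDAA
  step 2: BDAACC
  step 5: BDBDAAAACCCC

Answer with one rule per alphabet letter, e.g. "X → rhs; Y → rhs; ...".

A->C, B->A, C->BD, D->A

  step 1 ⇒ step 2: CBDAA ⇒ BD·A·A·C·C
    A ↦ C
    B ↦ A
    C ↦ BD
    D ↦ A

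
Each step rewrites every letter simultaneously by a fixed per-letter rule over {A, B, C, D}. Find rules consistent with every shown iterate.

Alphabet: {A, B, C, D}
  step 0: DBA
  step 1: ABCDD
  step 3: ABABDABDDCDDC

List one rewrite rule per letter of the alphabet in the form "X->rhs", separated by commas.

  step 0 ⇒ step 1: DBA ⇒ AB·C·DD
    A ↦ DD
    B ↦ C
    D ↦ AB
    C ↦ D  (constrained at step 1)

A->DD, B->C, C->D, D->AB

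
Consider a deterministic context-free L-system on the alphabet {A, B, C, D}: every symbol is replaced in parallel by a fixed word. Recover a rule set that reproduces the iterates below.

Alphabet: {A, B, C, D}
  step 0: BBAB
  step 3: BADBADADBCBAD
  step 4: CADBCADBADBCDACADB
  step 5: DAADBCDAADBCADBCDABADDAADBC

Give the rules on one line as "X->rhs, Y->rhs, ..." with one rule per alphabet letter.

  step 4 ⇒ step 5: CADBCADBADBCDACADB ⇒ DA·AD·B·C·DA·AD·B·C·AD·B·C·DA·B·AD·DA·AD·B·C
    A ↦ AD
    B ↦ C
    C ↦ DA
    D ↦ B

A->AD, B->C, C->DA, D->B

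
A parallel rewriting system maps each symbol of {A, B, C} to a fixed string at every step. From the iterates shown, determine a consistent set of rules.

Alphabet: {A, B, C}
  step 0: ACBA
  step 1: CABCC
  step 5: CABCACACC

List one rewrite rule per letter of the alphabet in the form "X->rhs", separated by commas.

  step 0 ⇒ step 1: ACBA ⇒ C·A·BC·C
    A ↦ C
    B ↦ BC
    C ↦ A

A->C, B->BC, C->A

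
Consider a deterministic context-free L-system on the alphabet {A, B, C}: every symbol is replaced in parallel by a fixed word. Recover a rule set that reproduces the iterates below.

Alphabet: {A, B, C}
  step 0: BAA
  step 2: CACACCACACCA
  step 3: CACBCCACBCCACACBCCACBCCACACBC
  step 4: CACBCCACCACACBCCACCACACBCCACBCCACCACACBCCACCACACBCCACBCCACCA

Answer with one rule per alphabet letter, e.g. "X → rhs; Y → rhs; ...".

A->CBC, B->C, C->CA

  step 3 ⇒ step 4: CACBCCACBCCACACBCCACBCCACACBC ⇒ CA·CBC·CA·C·CA·CA·CBC·CA·C·CA·CA·CBC·CA·CBC·CA·C·CA·CA·CBC·CA·C·CA·CA·CBC·CA·CBC·CA·C·CA
    A ↦ CBC
    B ↦ C
    C ↦ CA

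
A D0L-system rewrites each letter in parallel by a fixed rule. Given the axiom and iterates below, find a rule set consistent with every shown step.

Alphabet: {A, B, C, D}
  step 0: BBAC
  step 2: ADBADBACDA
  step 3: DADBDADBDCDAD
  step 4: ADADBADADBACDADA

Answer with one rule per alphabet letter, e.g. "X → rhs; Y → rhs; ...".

  step 3 ⇒ step 4: DADBDADBDCDAD ⇒ A·D·A·DB·A·D·A·DB·A·CD·A·D·A
    A ↦ D
    B ↦ DB
    C ↦ CD
    D ↦ A

A->D, B->DB, C->CD, D->A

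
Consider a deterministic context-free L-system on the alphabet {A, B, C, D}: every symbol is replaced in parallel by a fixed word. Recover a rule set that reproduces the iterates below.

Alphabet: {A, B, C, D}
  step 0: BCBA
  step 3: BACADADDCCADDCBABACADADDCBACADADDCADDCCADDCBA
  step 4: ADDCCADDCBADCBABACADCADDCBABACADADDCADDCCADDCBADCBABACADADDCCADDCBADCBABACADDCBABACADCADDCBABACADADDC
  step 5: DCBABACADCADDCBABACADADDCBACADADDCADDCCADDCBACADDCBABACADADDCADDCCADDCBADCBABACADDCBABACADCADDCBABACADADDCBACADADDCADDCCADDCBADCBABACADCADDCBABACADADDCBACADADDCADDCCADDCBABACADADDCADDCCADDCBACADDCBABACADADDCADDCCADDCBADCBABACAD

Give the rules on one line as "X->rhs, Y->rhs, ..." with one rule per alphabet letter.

A->DC, B->AD, C->CAD, D->BA

  step 4 ⇒ step 5: ADDCCADDCBADCBABACADCADDCBABACADADDCADDCCADDCBADCBABACADADDCCADDCBADCBABACADDCBABACADCADDCBABACADADDC ⇒ DC·BA·BA·CAD·CAD·DC·BA·BA·CAD·AD·DC·BA·CAD·AD·DC·AD·DC·CAD·DC·BA·CAD·DC·BA·BA·CAD·AD·DC·AD·DC·CAD·DC·BA·DC·BA·BA·CAD·DC·BA·BA·CAD·CAD·DC·BA·BA·CAD·AD·DC·BA·CAD·AD·DC·AD·DC·CAD·DC·BA·DC·BA·BA·CAD·CAD·DC·BA·BA·CAD·AD·DC·BA·CAD·AD·DC·AD·DC·CAD·DC·BA·BA·CAD·AD·DC·AD·DC·CAD·DC·BA·CAD·DC·BA·BA·CAD·AD·DC·AD·DC·CAD·DC·BA·DC·BA·BA·CAD
    A ↦ DC
    B ↦ AD
    C ↦ CAD
    D ↦ BA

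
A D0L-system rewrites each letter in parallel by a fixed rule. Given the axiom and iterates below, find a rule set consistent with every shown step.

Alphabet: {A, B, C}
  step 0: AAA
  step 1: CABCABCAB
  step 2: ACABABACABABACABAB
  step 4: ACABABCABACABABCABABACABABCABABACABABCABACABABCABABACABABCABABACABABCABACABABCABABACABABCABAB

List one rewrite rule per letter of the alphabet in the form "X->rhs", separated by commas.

  step 1 ⇒ step 2: CABCABCAB ⇒ A·CAB·AB·A·CAB·AB·A·CAB·AB
    A ↦ CAB
    B ↦ AB
    C ↦ A

A->CAB, B->AB, C->A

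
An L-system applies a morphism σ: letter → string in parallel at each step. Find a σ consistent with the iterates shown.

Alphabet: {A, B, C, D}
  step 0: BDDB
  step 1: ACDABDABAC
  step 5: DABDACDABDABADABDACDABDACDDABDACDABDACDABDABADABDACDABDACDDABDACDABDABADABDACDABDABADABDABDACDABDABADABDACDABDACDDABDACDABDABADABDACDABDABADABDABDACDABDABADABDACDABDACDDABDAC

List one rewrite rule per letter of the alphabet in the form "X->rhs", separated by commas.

  step 0 ⇒ step 1: BDDB ⇒ AC·DAB·DAB·AC
    B ↦ AC
    D ↦ DAB
    A ↦ D  (constrained at step 1)
    C ↦ ABA  (constrained at step 1)

A->D, B->AC, C->ABA, D->DAB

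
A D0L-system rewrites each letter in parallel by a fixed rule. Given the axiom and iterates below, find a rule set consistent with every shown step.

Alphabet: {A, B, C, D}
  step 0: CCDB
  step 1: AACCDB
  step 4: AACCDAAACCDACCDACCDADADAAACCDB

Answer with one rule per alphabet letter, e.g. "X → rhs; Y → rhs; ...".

  step 0 ⇒ step 1: CCDB ⇒ A·A·CC·DB
    B ↦ DB
    C ↦ A
    D ↦ CC
    A ↦ DA  (constrained at step 1)

A->DA, B->DB, C->A, D->CC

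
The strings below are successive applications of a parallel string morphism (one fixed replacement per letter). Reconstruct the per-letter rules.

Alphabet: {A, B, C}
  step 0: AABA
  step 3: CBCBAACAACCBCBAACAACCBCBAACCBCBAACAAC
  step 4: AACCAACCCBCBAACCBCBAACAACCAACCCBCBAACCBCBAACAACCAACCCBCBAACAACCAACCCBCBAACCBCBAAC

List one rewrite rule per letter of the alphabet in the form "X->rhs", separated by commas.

A->CB, B->C, C->AAC

  step 3 ⇒ step 4: CBCBAACAACCBCBAACAACCBCBAACCBCBAACAAC ⇒ AAC·C·AAC·C·CB·CB·AAC·CB·CB·AAC·AAC·C·AAC·C·CB·CB·AAC·CB·CB·AAC·AAC·C·AAC·C·CB·CB·AAC·AAC·C·AAC·C·CB·CB·AAC·CB·CB·AAC
    A ↦ CB
    B ↦ C
    C ↦ AAC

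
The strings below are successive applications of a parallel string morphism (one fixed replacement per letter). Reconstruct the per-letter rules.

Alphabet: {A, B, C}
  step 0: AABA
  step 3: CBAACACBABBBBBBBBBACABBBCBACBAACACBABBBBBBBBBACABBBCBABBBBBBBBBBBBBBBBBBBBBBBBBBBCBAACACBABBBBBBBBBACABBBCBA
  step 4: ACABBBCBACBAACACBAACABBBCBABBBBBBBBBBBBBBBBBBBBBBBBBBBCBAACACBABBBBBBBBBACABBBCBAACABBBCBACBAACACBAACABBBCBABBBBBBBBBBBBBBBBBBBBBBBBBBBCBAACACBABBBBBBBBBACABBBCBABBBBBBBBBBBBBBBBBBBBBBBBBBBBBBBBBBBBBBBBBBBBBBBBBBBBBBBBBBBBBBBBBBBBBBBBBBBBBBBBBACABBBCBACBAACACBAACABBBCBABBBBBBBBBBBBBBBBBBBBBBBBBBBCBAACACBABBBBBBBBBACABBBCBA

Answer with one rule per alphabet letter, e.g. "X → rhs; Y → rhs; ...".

A->CBA, B->BBB, C->ACA

  step 3 ⇒ step 4: CBAACACBABBBBBBBBBACABBBCBACBAACACBABBBBBBBBBACABBBCBABBBBBBBBBBBBBBBBBBBBBBBBBBBCBAACACBABBBBBBBBBACABBBCBA ⇒ ACA·BBB·CBA·CBA·ACA·CBA·ACA·BBB·CBA·BBB·BBB·BBB·BBB·BBB·BBB·BBB·BBB·BBB·CBA·ACA·CBA·BBB·BBB·BBB·ACA·BBB·CBA·ACA·BBB·CBA·CBA·ACA·CBA·ACA·BBB·CBA·BBB·BBB·BBB·BBB·BBB·BBB·BBB·BBB·BBB·CBA·ACA·CBA·BBB·BBB·BBB·ACA·BBB·CBA·BBB·BBB·BBB·BBB·BBB·BBB·BBB·BBB·BBB·BBB·BBB·BBB·BBB·BBB·BBB·BBB·BBB·BBB·BBB·BBB·BBB·BBB·BBB·BBB·BBB·BBB·BBB·ACA·BBB·CBA·CBA·ACA·CBA·ACA·BBB·CBA·BBB·BBB·BBB·BBB·BBB·BBB·BBB·BBB·BBB·CBA·ACA·CBA·BBB·BBB·BBB·ACA·BBB·CBA
    A ↦ CBA
    B ↦ BBB
    C ↦ ACA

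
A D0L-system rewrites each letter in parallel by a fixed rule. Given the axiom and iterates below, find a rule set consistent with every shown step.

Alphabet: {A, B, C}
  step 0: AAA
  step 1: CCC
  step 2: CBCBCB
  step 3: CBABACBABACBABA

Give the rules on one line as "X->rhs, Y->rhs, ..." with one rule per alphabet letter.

A->C, B->ABA, C->CB

  step 2 ⇒ step 3: CBCBCB ⇒ CB·ABA·CB·ABA·CB·ABA
    B ↦ ABA
    C ↦ CB
  step 0 ⇒ step 1: AAA ⇒ C·C·C
    A ↦ C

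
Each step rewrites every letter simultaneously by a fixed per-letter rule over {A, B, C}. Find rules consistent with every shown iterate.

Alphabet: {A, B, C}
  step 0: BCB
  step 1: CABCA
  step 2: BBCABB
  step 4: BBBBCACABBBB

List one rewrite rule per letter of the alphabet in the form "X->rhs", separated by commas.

A->B, B->CA, C->B

  step 1 ⇒ step 2: CABCA ⇒ B·B·CA·B·B
    A ↦ B
    B ↦ CA
    C ↦ B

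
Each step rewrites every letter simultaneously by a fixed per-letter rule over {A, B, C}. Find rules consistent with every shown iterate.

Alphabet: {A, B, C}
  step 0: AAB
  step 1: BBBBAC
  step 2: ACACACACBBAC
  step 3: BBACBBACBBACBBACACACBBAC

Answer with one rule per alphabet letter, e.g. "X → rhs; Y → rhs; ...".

  step 2 ⇒ step 3: ACACACACBBAC ⇒ BB·AC·BB·AC·BB·AC·BB·AC·AC·AC·BB·AC
    A ↦ BB
    B ↦ AC
    C ↦ AC

A->BB, B->AC, C->AC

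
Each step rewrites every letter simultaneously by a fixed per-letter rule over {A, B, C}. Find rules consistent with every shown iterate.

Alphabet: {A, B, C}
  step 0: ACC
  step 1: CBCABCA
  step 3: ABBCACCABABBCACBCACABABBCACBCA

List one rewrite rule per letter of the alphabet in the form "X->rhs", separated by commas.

  step 0 ⇒ step 1: ACC ⇒ C·BCA·BCA
    A ↦ C
    C ↦ BCA
    B ↦ AB  (constrained at step 1)

A->C, B->AB, C->BCA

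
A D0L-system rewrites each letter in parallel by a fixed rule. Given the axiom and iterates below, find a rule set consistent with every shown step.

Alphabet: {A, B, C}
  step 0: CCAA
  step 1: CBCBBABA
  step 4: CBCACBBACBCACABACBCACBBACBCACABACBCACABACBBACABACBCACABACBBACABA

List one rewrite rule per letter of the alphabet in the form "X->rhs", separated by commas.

  step 0 ⇒ step 1: CCAA ⇒ CB·CB·BA·BA
    A ↦ BA
    C ↦ CB
    B ↦ CA  (constrained at step 1)

A->BA, B->CA, C->CB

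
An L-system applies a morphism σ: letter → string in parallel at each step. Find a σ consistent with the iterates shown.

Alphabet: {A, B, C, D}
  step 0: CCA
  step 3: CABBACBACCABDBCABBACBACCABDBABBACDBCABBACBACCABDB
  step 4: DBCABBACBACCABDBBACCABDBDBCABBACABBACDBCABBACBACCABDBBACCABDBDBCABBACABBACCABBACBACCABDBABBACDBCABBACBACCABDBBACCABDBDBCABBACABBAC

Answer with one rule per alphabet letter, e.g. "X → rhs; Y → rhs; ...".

  step 3 ⇒ step 4: CABBACBACCABDBCABBACBACCABDBABBACDBCABBACBACCABDB ⇒ DB·CAB·BAC·BAC·CAB·DB·BAC·CAB·DB·DB·CAB·BAC·AB·BAC·DB·CAB·BAC·BAC·CAB·DB·BAC·CAB·DB·DB·CAB·BAC·AB·BAC·CAB·BAC·BAC·CAB·DB·AB·BAC·DB·CAB·BAC·BAC·CAB·DB·BAC·CAB·DB·DB·CAB·BAC·AB·BAC
    A ↦ CAB
    B ↦ BAC
    C ↦ DB
    D ↦ AB

A->CAB, B->BAC, C->DB, D->AB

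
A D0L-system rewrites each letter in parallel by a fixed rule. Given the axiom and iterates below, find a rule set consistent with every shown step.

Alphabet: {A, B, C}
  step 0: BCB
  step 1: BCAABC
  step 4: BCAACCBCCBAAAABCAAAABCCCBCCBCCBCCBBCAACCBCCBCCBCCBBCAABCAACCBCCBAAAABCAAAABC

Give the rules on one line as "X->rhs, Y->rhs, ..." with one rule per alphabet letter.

A->CCB, B->BC, C->AA

  step 0 ⇒ step 1: BCB ⇒ BC·AA·BC
    B ↦ BC
    C ↦ AA
    A ↦ CCB  (constrained at step 1)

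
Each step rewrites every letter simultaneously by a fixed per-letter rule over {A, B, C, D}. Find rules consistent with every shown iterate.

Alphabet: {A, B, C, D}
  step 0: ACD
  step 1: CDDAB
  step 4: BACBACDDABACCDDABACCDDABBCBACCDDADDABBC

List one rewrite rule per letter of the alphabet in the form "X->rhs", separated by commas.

A->C, B->BAC, C->DDA, D->B

  step 0 ⇒ step 1: ACD ⇒ C·DDA·B
    A ↦ C
    C ↦ DDA
    D ↦ B
    B ↦ BAC  (constrained at step 1)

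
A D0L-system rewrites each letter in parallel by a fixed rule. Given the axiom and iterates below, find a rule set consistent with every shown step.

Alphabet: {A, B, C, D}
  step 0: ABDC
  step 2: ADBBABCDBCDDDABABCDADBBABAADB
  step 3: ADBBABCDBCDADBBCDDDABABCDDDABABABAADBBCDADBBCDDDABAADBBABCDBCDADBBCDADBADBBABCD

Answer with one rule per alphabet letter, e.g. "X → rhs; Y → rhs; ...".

  step 2 ⇒ step 3: ADBBABCDBCDDDABABCDADBBABAADB ⇒ ADB·BA·BCD·BCD·ADB·BCD·DDA·BA·BCD·DDA·BA·BA·BA·ADB·BCD·ADB·BCD·DDA·BA·ADB·BA·BCD·BCD·ADB·BCD·ADB·ADB·BA·BCD
    A ↦ ADB
    B ↦ BCD
    C ↦ DDA
    D ↦ BA

A->ADB, B->BCD, C->DDA, D->BA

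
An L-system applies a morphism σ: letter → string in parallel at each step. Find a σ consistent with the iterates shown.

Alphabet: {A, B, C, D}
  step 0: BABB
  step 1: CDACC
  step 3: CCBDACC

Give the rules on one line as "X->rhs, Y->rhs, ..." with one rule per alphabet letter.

  step 0 ⇒ step 1: BABB ⇒ C·DA·C·C
    A ↦ DA
    B ↦ C
    C ↦ B  (constrained at step 1)
    D ↦ B  (constrained at step 1)

A->DA, B->C, C->B, D->B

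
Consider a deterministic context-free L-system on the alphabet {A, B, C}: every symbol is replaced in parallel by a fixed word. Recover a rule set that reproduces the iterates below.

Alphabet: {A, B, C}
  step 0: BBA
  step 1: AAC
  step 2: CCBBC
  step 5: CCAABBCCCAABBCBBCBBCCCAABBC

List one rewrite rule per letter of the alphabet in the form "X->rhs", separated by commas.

  step 1 ⇒ step 2: AAC ⇒ C·C·BBC
    A ↦ C
    C ↦ BBC
  step 0 ⇒ step 1: BBA ⇒ A·A·C
    B ↦ A

A->C, B->A, C->BBC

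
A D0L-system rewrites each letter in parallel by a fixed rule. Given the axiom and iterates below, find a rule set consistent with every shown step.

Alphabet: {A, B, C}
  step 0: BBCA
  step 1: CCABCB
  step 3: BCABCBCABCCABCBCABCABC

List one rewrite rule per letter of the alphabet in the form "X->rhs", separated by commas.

  step 0 ⇒ step 1: BBCA ⇒ C·C·ABC·B
    A ↦ B
    B ↦ C
    C ↦ ABC

A->B, B->C, C->ABC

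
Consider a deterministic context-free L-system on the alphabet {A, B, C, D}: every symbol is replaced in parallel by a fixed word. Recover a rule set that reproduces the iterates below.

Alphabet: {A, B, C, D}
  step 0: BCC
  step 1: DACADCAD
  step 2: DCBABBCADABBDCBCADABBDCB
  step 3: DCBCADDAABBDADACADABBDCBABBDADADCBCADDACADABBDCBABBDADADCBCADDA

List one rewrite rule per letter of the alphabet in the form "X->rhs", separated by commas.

  step 2 ⇒ step 3: DCBABBCADABBDCBCADABBDCB ⇒ DCB·CAD·DA·ABB·DA·DA·CAD·ABB·DCB·ABB·DA·DA·DCB·CAD·DA·CAD·ABB·DCB·ABB·DA·DA·DCB·CAD·DA
    A ↦ ABB
    B ↦ DA
    C ↦ CAD
    D ↦ DCB

A->ABB, B->DA, C->CAD, D->DCB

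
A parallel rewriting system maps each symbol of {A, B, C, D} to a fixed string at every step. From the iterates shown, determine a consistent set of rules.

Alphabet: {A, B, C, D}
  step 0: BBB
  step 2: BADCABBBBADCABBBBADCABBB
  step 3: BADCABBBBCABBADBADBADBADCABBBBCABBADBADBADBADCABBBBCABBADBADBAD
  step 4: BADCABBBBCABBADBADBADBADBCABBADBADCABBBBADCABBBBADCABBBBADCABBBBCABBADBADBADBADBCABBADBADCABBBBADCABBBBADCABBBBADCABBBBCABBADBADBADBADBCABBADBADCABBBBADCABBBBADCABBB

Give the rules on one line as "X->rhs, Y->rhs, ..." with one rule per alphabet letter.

  step 3 ⇒ step 4: BADCABBBBCABBADBADBADBADCABBBBCABBADBADBADBADCABBBBCABBADBADBAD ⇒ BAD·CAB·BB·B·CAB·BAD·BAD·BAD·BAD·B·CAB·BAD·BAD·CAB·BB·BAD·CAB·BB·BAD·CAB·BB·BAD·CAB·BB·B·CAB·BAD·BAD·BAD·BAD·B·CAB·BAD·BAD·CAB·BB·BAD·CAB·BB·BAD·CAB·BB·BAD·CAB·BB·B·CAB·BAD·BAD·BAD·BAD·B·CAB·BAD·BAD·CAB·BB·BAD·CAB·BB·BAD·CAB·BB
    A ↦ CAB
    B ↦ BAD
    C ↦ B
    D ↦ BB

A->CAB, B->BAD, C->B, D->BB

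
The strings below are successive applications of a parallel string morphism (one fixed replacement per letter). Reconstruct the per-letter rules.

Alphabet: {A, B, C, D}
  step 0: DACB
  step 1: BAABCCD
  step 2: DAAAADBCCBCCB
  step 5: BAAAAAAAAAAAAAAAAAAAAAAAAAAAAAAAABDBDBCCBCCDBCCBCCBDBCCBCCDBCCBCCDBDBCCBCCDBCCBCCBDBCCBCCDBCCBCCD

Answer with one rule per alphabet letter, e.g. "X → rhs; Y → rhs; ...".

A->AA, B->D, C->BCC, D->B

  step 1 ⇒ step 2: BAABCCD ⇒ D·AA·AA·D·BCC·BCC·B
    A ↦ AA
    B ↦ D
    C ↦ BCC
    D ↦ B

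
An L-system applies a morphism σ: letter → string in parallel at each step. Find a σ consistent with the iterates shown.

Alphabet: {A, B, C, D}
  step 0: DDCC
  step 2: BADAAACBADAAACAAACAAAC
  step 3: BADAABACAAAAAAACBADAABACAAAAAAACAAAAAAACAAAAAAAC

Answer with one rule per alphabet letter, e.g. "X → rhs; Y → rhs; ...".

A->AA, B->BAD, C->AC, D->BAC

  step 2 ⇒ step 3: BADAAACBADAAACAAACAAAC ⇒ BAD·AA·BAC·AA·AA·AA·AC·BAD·AA·BAC·AA·AA·AA·AC·AA·AA·AA·AC·AA·AA·AA·AC
    A ↦ AA
    B ↦ BAD
    C ↦ AC
    D ↦ BAC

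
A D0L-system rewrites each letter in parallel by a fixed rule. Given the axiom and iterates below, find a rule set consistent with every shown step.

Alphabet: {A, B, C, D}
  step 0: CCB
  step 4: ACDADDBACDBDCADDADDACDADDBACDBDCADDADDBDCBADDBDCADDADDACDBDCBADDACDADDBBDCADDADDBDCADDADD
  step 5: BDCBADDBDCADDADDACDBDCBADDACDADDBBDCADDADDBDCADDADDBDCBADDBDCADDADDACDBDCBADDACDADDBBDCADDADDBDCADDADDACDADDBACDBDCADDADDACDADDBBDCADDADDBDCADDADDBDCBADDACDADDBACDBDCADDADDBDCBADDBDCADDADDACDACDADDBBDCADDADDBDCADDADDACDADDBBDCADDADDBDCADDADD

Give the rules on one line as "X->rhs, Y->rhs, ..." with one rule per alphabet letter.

  step 4 ⇒ step 5: ACDADDBACDBDCADDADDACDADDBACDBDCADDADDBDCBADDBDCADDADDACDBDCBADDACDADDBBDCADDADDBDCADDADD ⇒ BDC·B·ADD·BDC·ADD·ADD·ACD·BDC·B·ADD·ACD·ADD·B·BDC·ADD·ADD·BDC·ADD·ADD·BDC·B·ADD·BDC·ADD·ADD·ACD·BDC·B·ADD·ACD·ADD·B·BDC·ADD·ADD·BDC·ADD·ADD·ACD·ADD·B·ACD·BDC·ADD·ADD·ACD·ADD·B·BDC·ADD·ADD·BDC·ADD·ADD·BDC·B·ADD·ACD·ADD·B·ACD·BDC·ADD·ADD·BDC·B·ADD·BDC·ADD·ADD·ACD·ACD·ADD·B·BDC·ADD·ADD·BDC·ADD·ADD·ACD·ADD·B·BDC·ADD·ADD·BDC·ADD·ADD
    A ↦ BDC
    B ↦ ACD
    C ↦ B
    D ↦ ADD

A->BDC, B->ACD, C->B, D->ADD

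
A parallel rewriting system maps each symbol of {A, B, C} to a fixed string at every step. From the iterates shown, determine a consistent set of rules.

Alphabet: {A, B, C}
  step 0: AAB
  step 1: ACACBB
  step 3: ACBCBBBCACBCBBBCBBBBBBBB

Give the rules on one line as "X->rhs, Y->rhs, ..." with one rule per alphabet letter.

A->AC, B->BB, C->BC

  step 0 ⇒ step 1: AAB ⇒ AC·AC·BB
    A ↦ AC
    B ↦ BB
    C ↦ BC  (constrained at step 1)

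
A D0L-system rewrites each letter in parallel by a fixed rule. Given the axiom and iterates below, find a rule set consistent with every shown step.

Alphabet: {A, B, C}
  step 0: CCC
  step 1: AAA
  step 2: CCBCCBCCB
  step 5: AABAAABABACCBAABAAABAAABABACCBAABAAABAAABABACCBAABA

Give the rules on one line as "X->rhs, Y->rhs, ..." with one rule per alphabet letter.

A->CCB, B->BA, C->A

  step 1 ⇒ step 2: AAA ⇒ CCB·CCB·CCB
    A ↦ CCB
    B ↦ BA  (constrained at step 2)
  step 0 ⇒ step 1: CCC ⇒ A·A·A
    C ↦ A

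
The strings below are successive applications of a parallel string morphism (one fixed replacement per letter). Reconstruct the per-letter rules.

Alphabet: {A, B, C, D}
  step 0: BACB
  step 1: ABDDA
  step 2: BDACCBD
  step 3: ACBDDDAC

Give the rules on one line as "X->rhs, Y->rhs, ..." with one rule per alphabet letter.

A->BD, B->A, C->D, D->C

  step 2 ⇒ step 3: BDACCBD ⇒ A·C·BD·D·D·A·C
    A ↦ BD
    B ↦ A
    C ↦ D
    D ↦ C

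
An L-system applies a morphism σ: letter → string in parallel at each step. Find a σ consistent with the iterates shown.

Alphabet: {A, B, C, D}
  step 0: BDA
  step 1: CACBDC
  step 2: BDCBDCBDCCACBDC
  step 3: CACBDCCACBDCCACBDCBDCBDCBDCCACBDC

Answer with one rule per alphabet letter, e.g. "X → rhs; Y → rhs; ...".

  step 2 ⇒ step 3: BDCBDCBDCCACBDC ⇒ CA·C·BDC·CA·C·BDC·CA·C·BDC·BDC·BDC·BDC·CA·C·BDC
    A ↦ BDC
    B ↦ CA
    C ↦ BDC
    D ↦ C

A->BDC, B->CA, C->BDC, D->C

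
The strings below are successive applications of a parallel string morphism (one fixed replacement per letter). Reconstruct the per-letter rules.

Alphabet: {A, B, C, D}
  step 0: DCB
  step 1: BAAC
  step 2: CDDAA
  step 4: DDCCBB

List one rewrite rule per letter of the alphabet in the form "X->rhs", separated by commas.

  step 1 ⇒ step 2: BAAC ⇒ C·D·D·AA
    A ↦ D
    B ↦ C
    C ↦ AA
  step 0 ⇒ step 1: DCB ⇒ B·AA·C
    D ↦ B

A->D, B->C, C->AA, D->B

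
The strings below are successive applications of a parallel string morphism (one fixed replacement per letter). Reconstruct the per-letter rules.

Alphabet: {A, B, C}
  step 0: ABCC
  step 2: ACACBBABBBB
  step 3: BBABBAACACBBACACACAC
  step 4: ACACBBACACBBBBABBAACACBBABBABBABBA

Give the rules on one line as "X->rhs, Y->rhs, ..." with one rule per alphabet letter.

A->BB, B->AC, C->A

  step 3 ⇒ step 4: BBABBAACACBBACACACAC ⇒ AC·AC·BB·AC·AC·BB·BB·A·BB·A·AC·AC·BB·A·BB·A·BB·A·BB·A
    A ↦ BB
    B ↦ AC
    C ↦ A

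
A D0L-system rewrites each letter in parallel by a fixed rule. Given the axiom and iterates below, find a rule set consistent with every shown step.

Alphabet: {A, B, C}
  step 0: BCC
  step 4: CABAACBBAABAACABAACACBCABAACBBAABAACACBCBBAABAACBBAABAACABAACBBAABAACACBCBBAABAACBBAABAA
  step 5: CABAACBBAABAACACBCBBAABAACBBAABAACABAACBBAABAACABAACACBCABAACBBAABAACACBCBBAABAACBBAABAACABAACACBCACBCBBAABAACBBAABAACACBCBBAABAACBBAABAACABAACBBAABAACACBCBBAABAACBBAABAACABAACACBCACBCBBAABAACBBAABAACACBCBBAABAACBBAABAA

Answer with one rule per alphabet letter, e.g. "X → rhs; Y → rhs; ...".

  step 4 ⇒ step 5: CABAACBBAABAACABAACACBCABAACBBAABAACACBCBBAABAACBBAABAACABAACBBAABAACACBCBBAABAACBBAABAA ⇒ CA·BAA·CB·BAA·BAA·CA·CB·CB·BAA·BAA·CB·BAA·BAA·CA·BAA·CB·BAA·BAA·CA·BAA·CA·CB·CA·BAA·CB·BAA·BAA·CA·CB·CB·BAA·BAA·CB·BAA·BAA·CA·BAA·CA·CB·CA·CB·CB·BAA·BAA·CB·BAA·BAA·CA·CB·CB·BAA·BAA·CB·BAA·BAA·CA·BAA·CB·BAA·BAA·CA·CB·CB·BAA·BAA·CB·BAA·BAA·CA·BAA·CA·CB·CA·CB·CB·BAA·BAA·CB·BAA·BAA·CA·CB·CB·BAA·BAA·CB·BAA·BAA
    A ↦ BAA
    B ↦ CB
    C ↦ CA

A->BAA, B->CB, C->CA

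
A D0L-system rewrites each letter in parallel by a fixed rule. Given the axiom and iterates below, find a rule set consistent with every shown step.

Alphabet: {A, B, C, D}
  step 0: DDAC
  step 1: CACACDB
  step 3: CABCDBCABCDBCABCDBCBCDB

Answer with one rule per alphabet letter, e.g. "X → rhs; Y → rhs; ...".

A->C, B->BC, C->DB, D->CA

  step 0 ⇒ step 1: DDAC ⇒ CA·CA·C·DB
    A ↦ C
    C ↦ DB
    D ↦ CA
    B ↦ BC  (constrained at step 1)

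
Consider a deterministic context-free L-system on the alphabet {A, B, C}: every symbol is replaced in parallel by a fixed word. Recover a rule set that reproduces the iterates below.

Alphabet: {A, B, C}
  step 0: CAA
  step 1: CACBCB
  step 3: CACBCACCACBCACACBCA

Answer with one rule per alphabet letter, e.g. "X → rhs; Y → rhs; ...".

  step 0 ⇒ step 1: CAA ⇒ CA·CB·CB
    A ↦ CB
    C ↦ CA
    B ↦ C  (constrained at step 1)

A->CB, B->C, C->CA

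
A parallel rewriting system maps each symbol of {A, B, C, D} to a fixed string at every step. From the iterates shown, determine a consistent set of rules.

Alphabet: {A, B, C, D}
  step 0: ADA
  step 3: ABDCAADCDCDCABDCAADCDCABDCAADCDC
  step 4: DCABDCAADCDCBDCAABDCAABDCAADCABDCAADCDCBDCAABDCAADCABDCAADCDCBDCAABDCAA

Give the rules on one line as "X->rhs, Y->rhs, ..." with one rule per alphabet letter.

  step 3 ⇒ step 4: ABDCAADCDCDCABDCAADCDCABDCAADCDC ⇒ DC·A·BDC·AA·DC·DC·BDC·AA·BDC·AA·BDC·AA·DC·A·BDC·AA·DC·DC·BDC·AA·BDC·AA·DC·A·BDC·AA·DC·DC·BDC·AA·BDC·AA
    A ↦ DC
    B ↦ A
    C ↦ AA
    D ↦ BDC

A->DC, B->A, C->AA, D->BDC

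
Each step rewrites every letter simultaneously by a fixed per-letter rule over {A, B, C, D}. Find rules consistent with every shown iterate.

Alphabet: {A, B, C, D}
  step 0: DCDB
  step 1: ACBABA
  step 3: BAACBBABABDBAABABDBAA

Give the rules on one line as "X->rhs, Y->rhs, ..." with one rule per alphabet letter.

A->BD, B->BA, C->CB, D->A

  step 0 ⇒ step 1: DCDB ⇒ A·CB·A·BA
    B ↦ BA
    C ↦ CB
    D ↦ A
    A ↦ BD  (constrained at step 1)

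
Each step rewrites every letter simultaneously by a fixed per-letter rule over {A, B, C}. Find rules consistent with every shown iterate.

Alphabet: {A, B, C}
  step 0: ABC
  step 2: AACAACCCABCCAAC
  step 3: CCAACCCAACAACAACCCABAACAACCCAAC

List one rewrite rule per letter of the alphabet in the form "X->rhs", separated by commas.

  step 2 ⇒ step 3: AACAACCCABCCAAC ⇒ C·C·AAC·C·C·AAC·AAC·AAC·C·CAB·AAC·AAC·C·C·AAC
    A ↦ C
    B ↦ CAB
    C ↦ AAC

A->C, B->CAB, C->AAC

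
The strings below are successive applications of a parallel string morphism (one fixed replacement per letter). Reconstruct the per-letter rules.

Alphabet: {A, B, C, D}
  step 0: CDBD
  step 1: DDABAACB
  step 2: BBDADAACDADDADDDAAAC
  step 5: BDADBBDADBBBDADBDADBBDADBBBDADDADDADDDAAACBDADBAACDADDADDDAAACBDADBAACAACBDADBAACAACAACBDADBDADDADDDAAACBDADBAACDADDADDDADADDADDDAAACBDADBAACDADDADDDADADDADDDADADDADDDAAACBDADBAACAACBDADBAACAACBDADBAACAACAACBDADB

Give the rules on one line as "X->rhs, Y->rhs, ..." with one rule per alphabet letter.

  step 1 ⇒ step 2: DDABAACB ⇒ B·B·DAD·AAC·DAD·DAD·DDA·AAC
    A ↦ DAD
    B ↦ AAC
    C ↦ DDA
    D ↦ B

A->DAD, B->AAC, C->DDA, D->B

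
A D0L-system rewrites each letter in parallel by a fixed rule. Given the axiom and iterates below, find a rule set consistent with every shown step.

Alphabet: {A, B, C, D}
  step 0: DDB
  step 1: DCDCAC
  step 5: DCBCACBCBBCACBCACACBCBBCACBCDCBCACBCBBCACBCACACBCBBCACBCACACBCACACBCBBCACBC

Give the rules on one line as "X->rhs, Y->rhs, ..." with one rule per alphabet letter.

A->B, B->AC, C->BC, D->DC

  step 0 ⇒ step 1: DDB ⇒ DC·DC·AC
    B ↦ AC
    D ↦ DC
    A ↦ B  (constrained at step 1)
    C ↦ BC  (constrained at step 1)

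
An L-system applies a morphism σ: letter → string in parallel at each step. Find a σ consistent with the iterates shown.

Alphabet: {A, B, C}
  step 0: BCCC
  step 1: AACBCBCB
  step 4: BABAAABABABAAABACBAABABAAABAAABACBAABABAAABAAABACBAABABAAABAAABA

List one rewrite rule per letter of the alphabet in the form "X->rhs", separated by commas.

A->BA, B->AA, C->CB

  step 0 ⇒ step 1: BCCC ⇒ AA·CB·CB·CB
    B ↦ AA
    C ↦ CB
    A ↦ BA  (constrained at step 1)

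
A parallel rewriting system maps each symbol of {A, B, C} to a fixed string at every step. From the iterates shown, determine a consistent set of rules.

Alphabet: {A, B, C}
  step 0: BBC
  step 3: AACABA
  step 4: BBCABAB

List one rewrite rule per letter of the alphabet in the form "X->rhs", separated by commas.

  step 3 ⇒ step 4: AACABA ⇒ B·B·CA·B·A·B
    A ↦ B
    B ↦ A
    C ↦ CA

A->B, B->A, C->CA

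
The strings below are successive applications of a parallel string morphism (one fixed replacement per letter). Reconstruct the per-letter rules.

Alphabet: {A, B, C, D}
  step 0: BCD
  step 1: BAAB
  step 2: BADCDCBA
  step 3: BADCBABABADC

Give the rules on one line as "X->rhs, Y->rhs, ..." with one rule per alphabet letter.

A->DC, B->BA, C->A, D->B

  step 2 ⇒ step 3: BADCDCBA ⇒ BA·DC·B·A·B·A·BA·DC
    A ↦ DC
    B ↦ BA
    C ↦ A
    D ↦ B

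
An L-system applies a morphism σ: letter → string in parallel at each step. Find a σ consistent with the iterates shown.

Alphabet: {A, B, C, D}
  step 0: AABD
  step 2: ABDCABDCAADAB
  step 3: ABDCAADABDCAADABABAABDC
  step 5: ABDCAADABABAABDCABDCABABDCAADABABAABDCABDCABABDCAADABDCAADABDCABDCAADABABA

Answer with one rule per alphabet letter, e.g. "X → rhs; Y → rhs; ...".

  step 2 ⇒ step 3: ABDCABDCAADAB ⇒ AB·DC·A·AD·AB·DC·A·AD·AB·AB·A·AB·DC
    A ↦ AB
    B ↦ DC
    C ↦ AD
    D ↦ A

A->AB, B->DC, C->AD, D->A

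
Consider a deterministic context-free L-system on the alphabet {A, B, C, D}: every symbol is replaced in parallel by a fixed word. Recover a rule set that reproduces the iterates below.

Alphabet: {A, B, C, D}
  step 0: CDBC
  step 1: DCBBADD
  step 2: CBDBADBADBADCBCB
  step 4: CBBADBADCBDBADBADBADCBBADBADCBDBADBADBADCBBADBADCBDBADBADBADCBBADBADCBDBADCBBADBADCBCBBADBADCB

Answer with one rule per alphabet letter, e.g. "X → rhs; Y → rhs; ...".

  step 1 ⇒ step 2: DCBBADD ⇒ CB·D·BAD·BAD·BAD·CB·CB
    A ↦ BAD
    B ↦ BAD
    C ↦ D
    D ↦ CB

A->BAD, B->BAD, C->D, D->CB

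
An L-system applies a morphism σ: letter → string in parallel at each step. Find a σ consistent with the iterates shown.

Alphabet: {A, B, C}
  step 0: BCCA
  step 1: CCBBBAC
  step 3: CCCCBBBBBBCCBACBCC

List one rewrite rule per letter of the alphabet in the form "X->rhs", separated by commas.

  step 0 ⇒ step 1: BCCA ⇒ CC·B·B·BAC
    A ↦ BAC
    B ↦ CC
    C ↦ B

A->BAC, B->CC, C->B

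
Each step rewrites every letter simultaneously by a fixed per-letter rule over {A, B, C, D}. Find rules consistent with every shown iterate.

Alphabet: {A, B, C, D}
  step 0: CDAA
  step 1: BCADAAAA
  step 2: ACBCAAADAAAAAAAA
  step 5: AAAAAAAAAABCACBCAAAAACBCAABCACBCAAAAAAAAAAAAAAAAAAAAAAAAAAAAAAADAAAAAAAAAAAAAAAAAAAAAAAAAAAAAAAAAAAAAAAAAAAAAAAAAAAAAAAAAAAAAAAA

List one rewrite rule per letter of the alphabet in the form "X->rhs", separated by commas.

A->AA, B->AC, C->BC, D->AD

  step 1 ⇒ step 2: BCADAAAA ⇒ AC·BC·AA·AD·AA·AA·AA·AA
    A ↦ AA
    B ↦ AC
    C ↦ BC
    D ↦ AD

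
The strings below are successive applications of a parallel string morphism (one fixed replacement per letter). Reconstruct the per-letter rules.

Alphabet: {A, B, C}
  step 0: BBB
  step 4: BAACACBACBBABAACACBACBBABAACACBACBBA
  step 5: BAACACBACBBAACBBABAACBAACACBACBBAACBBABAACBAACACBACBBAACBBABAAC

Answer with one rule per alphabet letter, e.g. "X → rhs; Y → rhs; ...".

  step 4 ⇒ step 5: BAACACBACBBABAACACBACBBABAACACBACBBA ⇒ BA·AC·AC·B·AC·B·BA·AC·B·BA·BA·AC·BA·AC·AC·B·AC·B·BA·AC·B·BA·BA·AC·BA·AC·AC·B·AC·B·BA·AC·B·BA·BA·AC
    A ↦ AC
    B ↦ BA
    C ↦ B

A->AC, B->BA, C->B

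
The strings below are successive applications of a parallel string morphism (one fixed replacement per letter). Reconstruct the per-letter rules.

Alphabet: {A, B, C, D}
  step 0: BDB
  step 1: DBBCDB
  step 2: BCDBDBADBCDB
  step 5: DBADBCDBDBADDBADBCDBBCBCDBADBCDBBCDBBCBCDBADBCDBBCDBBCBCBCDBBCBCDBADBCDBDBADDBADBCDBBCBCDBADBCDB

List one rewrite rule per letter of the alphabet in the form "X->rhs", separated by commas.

  step 1 ⇒ step 2: DBBCDB ⇒ BC·DB·DB·AD·BC·DB
    B ↦ DB
    C ↦ AD
    D ↦ BC
    A ↦ BC  (constrained at step 2)

A->BC, B->DB, C->AD, D->BC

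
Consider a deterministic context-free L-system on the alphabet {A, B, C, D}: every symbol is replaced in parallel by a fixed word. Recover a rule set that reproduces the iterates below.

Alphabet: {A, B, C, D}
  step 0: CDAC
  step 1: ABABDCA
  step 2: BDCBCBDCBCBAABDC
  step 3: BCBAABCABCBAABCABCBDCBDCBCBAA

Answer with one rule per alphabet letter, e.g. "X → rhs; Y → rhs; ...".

A->BDC, B->BC, C->A, D->BA

  step 2 ⇒ step 3: BDCBCBDCBCBAABDC ⇒ BC·BA·A·BC·A·BC·BA·A·BC·A·BC·BDC·BDC·BC·BA·A
    A ↦ BDC
    B ↦ BC
    C ↦ A
    D ↦ BA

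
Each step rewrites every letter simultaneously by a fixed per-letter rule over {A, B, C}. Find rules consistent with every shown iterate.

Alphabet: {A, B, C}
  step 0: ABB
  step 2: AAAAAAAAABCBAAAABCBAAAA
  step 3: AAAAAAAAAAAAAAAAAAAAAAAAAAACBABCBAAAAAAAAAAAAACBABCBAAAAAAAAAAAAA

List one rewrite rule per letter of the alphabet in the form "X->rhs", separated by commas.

A->AAA, B->CBA, C->B

  step 2 ⇒ step 3: AAAAAAAAABCBAAAABCBAAAA ⇒ AAA·AAA·AAA·AAA·AAA·AAA·AAA·AAA·AAA·CBA·B·CBA·AAA·AAA·AAA·AAA·CBA·B·CBA·AAA·AAA·AAA·AAA
    A ↦ AAA
    B ↦ CBA
    C ↦ B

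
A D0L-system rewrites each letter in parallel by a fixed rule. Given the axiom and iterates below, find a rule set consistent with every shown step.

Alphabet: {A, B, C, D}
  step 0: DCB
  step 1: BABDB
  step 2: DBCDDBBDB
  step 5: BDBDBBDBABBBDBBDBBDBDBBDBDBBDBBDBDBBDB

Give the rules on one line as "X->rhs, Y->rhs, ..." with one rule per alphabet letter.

  step 1 ⇒ step 2: BABDB ⇒ DB·CD·DB·B·DB
    A ↦ CD
    B ↦ DB
    D ↦ B
  step 0 ⇒ step 1: DCB ⇒ B·AB·DB
    C ↦ AB

A->CD, B->DB, C->AB, D->B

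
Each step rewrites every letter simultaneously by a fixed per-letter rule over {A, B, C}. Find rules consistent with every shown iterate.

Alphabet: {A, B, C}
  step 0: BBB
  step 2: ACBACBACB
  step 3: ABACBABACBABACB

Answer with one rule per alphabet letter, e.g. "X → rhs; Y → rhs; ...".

A->AB, B->CB, C->A

  step 2 ⇒ step 3: ACBACBACB ⇒ AB·A·CB·AB·A·CB·AB·A·CB
    A ↦ AB
    B ↦ CB
    C ↦ A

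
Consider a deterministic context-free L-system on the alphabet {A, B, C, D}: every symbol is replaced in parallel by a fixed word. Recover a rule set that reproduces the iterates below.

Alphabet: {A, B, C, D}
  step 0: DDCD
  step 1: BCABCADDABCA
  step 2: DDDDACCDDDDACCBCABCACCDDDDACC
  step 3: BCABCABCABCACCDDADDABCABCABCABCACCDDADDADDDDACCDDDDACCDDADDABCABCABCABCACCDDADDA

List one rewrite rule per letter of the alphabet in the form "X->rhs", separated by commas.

A->CC, B->DD, C->DDA, D->BCA

  step 2 ⇒ step 3: DDDDACCDDDDACCBCABCACCDDDDACC ⇒ BCA·BCA·BCA·BCA·CC·DDA·DDA·BCA·BCA·BCA·BCA·CC·DDA·DDA·DD·DDA·CC·DD·DDA·CC·DDA·DDA·BCA·BCA·BCA·BCA·CC·DDA·DDA
    A ↦ CC
    B ↦ DD
    C ↦ DDA
    D ↦ BCA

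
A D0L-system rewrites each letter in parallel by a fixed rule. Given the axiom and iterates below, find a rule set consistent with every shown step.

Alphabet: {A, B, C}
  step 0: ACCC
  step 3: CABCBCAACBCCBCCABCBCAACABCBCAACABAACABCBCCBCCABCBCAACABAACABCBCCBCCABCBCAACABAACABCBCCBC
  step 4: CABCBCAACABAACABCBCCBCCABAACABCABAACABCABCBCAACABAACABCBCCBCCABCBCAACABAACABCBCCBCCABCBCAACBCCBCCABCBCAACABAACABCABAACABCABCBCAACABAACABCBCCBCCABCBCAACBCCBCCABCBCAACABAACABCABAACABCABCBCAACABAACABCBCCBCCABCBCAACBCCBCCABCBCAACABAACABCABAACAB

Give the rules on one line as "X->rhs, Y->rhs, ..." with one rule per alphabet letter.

A->CBC, B->AA, C->CAB

  step 3 ⇒ step 4: CABCBCAACBCCBCCABCBCAACABCBCAACABAACABCBCCBCCABCBCAACABAACABCBCCBCCABCBCAACABAACABCBCCBC ⇒ CAB·CBC·AA·CAB·AA·CAB·CBC·CBC·CAB·AA·CAB·CAB·AA·CAB·CAB·CBC·AA·CAB·AA·CAB·CBC·CBC·CAB·CBC·AA·CAB·AA·CAB·CBC·CBC·CAB·CBC·AA·CBC·CBC·CAB·CBC·AA·CAB·AA·CAB·CAB·AA·CAB·CAB·CBC·AA·CAB·AA·CAB·CBC·CBC·CAB·CBC·AA·CBC·CBC·CAB·CBC·AA·CAB·AA·CAB·CAB·AA·CAB·CAB·CBC·AA·CAB·AA·CAB·CBC·CBC·CAB·CBC·AA·CBC·CBC·CAB·CBC·AA·CAB·AA·CAB·CAB·AA·CAB
    A ↦ CBC
    B ↦ AA
    C ↦ CAB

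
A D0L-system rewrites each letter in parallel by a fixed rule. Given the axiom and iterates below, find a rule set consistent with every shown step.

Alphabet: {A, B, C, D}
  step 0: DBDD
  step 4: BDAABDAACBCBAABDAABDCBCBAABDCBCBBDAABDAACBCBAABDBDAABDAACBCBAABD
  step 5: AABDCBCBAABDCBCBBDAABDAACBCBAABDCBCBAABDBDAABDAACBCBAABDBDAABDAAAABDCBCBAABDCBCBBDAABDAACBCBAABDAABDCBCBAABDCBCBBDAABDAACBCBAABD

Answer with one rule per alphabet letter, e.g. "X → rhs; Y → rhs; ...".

  step 4 ⇒ step 5: BDAABDAACBCBAABDAABDCBCBAABDCBCBBDAABDAACBCBAABDBDAABDAACBCBAABD ⇒ AA·BD·CB·CB·AA·BD·CB·CB·BD·AA·BD·AA·CB·CB·AA·BD·CB·CB·AA·BD·BD·AA·BD·AA·CB·CB·AA·BD·BD·AA·BD·AA·AA·BD·CB·CB·AA·BD·CB·CB·BD·AA·BD·AA·CB·CB·AA·BD·AA·BD·CB·CB·AA·BD·CB·CB·BD·AA·BD·AA·CB·CB·AA·BD
    A ↦ CB
    B ↦ AA
    C ↦ BD
    D ↦ BD

A->CB, B->AA, C->BD, D->BD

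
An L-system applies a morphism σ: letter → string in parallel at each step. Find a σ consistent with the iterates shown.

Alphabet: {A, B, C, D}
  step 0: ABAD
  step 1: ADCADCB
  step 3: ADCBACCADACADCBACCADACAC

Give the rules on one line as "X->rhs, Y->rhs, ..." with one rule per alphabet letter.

  step 0 ⇒ step 1: ABAD ⇒ AD·C·AD·CB
    A ↦ AD
    B ↦ C
    D ↦ CB
    C ↦ AC  (constrained at step 1)

A->AD, B->C, C->AC, D->CB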